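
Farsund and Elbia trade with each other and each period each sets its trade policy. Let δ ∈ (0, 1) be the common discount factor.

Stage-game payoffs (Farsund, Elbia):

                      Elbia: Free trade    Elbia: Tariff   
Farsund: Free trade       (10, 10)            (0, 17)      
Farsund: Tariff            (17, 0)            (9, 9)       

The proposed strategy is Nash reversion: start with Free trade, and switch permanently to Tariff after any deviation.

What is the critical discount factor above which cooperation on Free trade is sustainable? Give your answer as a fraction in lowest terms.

7/8

Cooperation forever yields 10 each period: 10/(1−δ).
Deviating yields 17 once, then 9 forever: 17 + 9δ/(1−δ).
No profitable deviation requires 10/(1−δ) ≥ 17 + 9δ/(1−δ).
Multiplying by (1−δ): 10 ≥ 17(1−δ) + 9δ = 17 − 8δ.
So 8δ ≥ 7, i.e. δ ≥ 7/8.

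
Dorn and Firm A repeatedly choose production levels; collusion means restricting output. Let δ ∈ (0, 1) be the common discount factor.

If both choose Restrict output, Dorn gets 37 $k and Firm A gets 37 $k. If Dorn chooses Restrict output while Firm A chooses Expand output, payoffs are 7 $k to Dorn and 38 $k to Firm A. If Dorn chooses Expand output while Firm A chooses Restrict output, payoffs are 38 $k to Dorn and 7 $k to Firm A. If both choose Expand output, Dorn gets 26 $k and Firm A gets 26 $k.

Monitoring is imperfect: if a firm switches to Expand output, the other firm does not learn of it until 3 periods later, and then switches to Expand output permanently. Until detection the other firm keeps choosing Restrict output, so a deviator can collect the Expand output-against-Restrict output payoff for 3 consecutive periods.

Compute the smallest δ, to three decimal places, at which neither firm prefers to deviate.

0.437

Deviating for the 3 undetected periods gains 38−37 = 1 per period over cooperation, then loses 37−26 = 11 per period forever once punishment starts.
Gain: 1(1 + δ + … + δ^2); loss: 11·δ^3/(1−δ).
No profitable deviation ⇔ 1(1−δ^3) ≤ 11·δ^3, i.e. δ^3 ≥ 1/(1+11) = 1/12.
Hence δ ≥ (1/12)^(1/3) ≈ 0.437.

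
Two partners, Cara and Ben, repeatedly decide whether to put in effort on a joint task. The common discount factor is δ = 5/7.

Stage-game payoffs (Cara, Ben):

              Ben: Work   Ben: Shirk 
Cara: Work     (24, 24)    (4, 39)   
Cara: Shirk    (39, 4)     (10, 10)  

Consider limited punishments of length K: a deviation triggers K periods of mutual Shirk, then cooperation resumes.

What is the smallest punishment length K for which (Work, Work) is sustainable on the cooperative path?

Need Σ_{k=1}^{K} δ^k ≥ (39−24)/(24−10) = 1.0714 at δ = 5/7.
At K = 1 the sum is 0.7143 < 1.0714; at K = 2 it is 1.2245 ≥ 1.0714.
So the minimum punishment length is K = 2.

2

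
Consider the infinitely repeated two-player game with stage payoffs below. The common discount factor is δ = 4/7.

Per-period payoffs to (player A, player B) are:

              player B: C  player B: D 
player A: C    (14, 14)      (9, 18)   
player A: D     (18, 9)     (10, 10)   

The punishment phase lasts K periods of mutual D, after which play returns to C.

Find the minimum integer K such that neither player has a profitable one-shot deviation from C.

IC: δ(1−δ^K)/(1−δ) ≥ (18−14)/(14−10) = 1.
With δ = 4/7: need 1 − δ^K ≥ 1·(1−4/7)/(4/7), i.e. δ^K ≤ 0.2500.
Since (4/7)^2 = 0.3265 and (4/7)^3 = 0.1866, the smallest such K is 3.

3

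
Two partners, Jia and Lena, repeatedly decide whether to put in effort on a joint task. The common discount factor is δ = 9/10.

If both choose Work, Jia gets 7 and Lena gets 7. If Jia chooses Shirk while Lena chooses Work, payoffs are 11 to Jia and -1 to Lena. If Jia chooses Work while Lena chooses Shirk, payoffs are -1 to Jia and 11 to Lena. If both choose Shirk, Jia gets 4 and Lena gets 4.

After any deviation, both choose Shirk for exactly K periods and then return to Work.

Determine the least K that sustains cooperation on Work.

2

Need Σ_{k=1}^{K} δ^k ≥ (11−7)/(7−4) = 1.3333 at δ = 9/10.
At K = 1 the sum is 0.9000 < 1.3333; at K = 2 it is 1.7100 ≥ 1.3333.
So the minimum punishment length is K = 2.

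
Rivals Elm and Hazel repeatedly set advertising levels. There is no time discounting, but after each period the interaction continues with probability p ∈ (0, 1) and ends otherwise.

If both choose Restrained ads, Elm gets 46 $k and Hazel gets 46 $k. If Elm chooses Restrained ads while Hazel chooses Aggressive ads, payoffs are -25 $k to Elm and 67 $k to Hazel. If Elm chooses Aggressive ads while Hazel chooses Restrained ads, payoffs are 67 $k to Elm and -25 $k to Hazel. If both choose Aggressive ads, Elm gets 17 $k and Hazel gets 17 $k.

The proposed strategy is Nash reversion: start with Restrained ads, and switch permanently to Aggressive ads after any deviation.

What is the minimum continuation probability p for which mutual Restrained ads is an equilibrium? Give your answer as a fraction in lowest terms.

21/50

With no time discounting, the continuation probability p plays the role of the discount factor.
Grim-trigger IC: 46/(1−p) ≥ 67 + 17p/(1−p) ⇒ p ≥ (67−46)/(67−17) = 21/50.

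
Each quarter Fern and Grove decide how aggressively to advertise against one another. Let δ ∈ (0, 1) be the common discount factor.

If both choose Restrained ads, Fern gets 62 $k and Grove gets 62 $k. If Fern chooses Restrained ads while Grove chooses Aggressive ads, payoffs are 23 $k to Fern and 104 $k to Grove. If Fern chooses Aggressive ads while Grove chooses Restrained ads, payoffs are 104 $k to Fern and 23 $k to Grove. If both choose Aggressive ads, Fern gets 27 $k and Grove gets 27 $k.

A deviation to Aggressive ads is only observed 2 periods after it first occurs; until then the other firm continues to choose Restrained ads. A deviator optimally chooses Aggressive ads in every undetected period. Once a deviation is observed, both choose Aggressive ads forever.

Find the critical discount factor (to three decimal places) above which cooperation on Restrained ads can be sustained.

0.739

The best deviation is to choose Aggressive ads for all 2 undetected periods, earning 104 each, then 27 forever once detected.
Deviation value: 104(1−δ^2)/(1−δ) + 27δ^2/(1−δ); cooperation value: 62/(1−δ).
IC: 62 ≥ 104(1−δ^2) + 27δ^2 = 104 − 77δ^2.
So δ^2 ≥ 42/77 = 6/11, giving δ ≥ (6/11)^(1/2) ≈ 0.739.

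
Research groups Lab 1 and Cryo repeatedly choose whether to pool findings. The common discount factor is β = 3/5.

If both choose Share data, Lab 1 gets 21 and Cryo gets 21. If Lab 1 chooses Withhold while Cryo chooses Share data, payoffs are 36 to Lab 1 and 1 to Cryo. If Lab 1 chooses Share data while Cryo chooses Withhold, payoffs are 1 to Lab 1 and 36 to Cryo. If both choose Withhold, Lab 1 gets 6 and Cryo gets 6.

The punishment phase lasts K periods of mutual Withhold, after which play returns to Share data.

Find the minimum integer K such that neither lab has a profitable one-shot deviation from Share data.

Need Σ_{k=1}^{K} β^k ≥ (36−21)/(21−6) = 1.0000 at β = 3/5.
At K = 2 the sum is 0.9600 < 1.0000; at K = 3 it is 1.1760 ≥ 1.0000.
So the minimum punishment length is K = 3.

3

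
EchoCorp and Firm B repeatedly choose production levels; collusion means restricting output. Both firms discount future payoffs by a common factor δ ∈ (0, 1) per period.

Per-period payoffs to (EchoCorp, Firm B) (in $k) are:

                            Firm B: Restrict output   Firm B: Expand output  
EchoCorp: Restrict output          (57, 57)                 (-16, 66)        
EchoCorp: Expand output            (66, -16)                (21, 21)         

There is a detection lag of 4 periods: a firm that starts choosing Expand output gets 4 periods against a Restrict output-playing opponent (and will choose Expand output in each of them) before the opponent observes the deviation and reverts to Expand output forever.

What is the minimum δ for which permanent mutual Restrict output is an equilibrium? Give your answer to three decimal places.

0.669

The best deviation is to choose Expand output for all 4 undetected periods, earning 66 each, then 21 forever once detected.
Deviation value: 66(1−δ^4)/(1−δ) + 21δ^4/(1−δ); cooperation value: 57/(1−δ).
IC: 57 ≥ 66(1−δ^4) + 21δ^4 = 66 − 45δ^4.
So δ^4 ≥ 9/45 = 1/5, giving δ ≥ (1/5)^(1/4) ≈ 0.669.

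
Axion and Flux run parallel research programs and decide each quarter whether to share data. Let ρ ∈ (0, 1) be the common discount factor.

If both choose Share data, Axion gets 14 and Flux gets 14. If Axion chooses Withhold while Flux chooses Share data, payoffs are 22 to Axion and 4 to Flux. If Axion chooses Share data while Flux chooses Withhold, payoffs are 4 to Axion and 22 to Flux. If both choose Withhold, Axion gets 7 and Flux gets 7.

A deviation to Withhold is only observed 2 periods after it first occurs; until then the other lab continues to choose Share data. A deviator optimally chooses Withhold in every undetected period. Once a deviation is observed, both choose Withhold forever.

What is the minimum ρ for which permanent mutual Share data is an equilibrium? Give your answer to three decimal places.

The best deviation is to choose Withhold for all 2 undetected periods, earning 22 each, then 7 forever once detected.
Deviation value: 22(1−ρ^2)/(1−ρ) + 7ρ^2/(1−ρ); cooperation value: 14/(1−ρ).
IC: 14 ≥ 22(1−ρ^2) + 7ρ^2 = 22 − 15ρ^2.
So ρ^2 ≥ 8/15, giving ρ ≥ (8/15)^(1/2) ≈ 0.730.

0.730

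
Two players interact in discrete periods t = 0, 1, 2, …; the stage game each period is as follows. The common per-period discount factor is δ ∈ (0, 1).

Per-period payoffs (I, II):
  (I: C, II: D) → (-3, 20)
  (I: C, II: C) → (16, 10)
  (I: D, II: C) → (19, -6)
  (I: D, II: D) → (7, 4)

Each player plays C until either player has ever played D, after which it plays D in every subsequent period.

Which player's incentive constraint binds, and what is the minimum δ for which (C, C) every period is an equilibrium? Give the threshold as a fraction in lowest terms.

II; δ ≥ 5/8

For I: deviation gain 19−16 = 3, per-period punishment loss 16−7 = 9. IC gives δ ≥ 3/12 = 1/4.
For II: gain 10, loss 6 per period, so δ ≥ 10/16 = 5/8.
The tighter constraint is II's, so cooperation needs δ ≥ 5/8.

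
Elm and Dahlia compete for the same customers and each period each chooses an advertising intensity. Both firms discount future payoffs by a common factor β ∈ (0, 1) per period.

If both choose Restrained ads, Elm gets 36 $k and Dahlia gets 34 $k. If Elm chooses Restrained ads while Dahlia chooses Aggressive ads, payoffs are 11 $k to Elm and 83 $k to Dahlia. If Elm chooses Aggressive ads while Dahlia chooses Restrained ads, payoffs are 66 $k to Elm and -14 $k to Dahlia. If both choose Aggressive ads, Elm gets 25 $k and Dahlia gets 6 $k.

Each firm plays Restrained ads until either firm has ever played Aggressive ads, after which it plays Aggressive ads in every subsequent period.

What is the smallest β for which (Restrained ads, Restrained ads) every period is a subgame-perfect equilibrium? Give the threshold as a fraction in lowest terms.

For Elm: deviation gain 66−36 = 30, per-period punishment loss 36−25 = 11. IC gives β ≥ 30/41.
For Dahlia: gain 49, loss 28 per period, so β ≥ 49/77 = 7/11.
The tighter constraint is Elm's, so cooperation needs β ≥ 30/41.

30/41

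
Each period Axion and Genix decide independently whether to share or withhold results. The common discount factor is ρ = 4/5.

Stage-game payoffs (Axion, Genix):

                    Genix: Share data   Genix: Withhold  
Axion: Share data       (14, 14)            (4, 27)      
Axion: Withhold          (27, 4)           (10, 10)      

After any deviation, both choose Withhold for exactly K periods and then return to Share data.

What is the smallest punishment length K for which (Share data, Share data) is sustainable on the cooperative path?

Need Σ_{k=1}^{K} ρ^k ≥ (27−14)/(14−10) = 3.2500 at ρ = 4/5.
At K = 7 the sum is 3.1611 < 3.2500; at K = 8 it is 3.3289 ≥ 3.2500.
So the minimum punishment length is K = 8.

8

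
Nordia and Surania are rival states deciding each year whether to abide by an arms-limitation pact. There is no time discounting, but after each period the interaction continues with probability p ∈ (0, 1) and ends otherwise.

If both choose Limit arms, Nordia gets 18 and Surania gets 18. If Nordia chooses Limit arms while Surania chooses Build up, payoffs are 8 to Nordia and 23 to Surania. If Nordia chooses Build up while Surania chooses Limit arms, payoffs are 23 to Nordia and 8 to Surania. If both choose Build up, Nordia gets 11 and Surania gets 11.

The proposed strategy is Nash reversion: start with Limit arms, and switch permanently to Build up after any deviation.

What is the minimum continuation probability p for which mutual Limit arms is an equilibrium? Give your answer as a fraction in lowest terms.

Expected cooperation value is 18 + p·18 + p²·18 + … = 18/(1−p); deviation gives 23 + p·11/(1−p).
18 ≥ 23(1−p) + 11p ⇒ 12p ≥ 5 ⇒ p ≥ 5/12.

5/12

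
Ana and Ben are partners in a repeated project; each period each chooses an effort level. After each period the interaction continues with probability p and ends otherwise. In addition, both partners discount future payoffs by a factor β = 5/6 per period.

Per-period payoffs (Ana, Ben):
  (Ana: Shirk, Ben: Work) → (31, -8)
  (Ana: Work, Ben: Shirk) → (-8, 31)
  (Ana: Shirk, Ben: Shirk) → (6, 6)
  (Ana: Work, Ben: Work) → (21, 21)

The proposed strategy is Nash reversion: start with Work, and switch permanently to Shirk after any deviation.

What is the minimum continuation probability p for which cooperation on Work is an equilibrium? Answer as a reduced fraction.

12/25

Expected continuation weight on next period's payoff is β·p = 5/6·p, which plays the role of the discount factor.
Cooperation requires 5/6·p ≥ (31−21)/(31−6) = 2/5, hence p ≥ 12/25.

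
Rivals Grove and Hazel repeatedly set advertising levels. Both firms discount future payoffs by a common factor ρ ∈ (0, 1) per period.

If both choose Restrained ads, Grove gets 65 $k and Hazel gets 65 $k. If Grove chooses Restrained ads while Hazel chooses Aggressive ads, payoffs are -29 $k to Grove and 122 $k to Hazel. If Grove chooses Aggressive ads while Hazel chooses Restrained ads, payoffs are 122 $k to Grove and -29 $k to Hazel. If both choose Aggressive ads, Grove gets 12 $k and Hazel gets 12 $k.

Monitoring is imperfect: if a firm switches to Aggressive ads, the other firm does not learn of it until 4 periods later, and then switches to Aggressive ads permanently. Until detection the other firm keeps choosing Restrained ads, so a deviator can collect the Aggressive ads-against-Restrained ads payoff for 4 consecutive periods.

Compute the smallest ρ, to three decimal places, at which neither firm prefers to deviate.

Deviating for the 4 undetected periods gains 122−65 = 57 per period over cooperation, then loses 65−12 = 53 per period forever once punishment starts.
Gain: 57(1 + ρ + … + ρ^3); loss: 53·ρ^4/(1−ρ).
No profitable deviation ⇔ 57(1−ρ^4) ≤ 53·ρ^4, i.e. ρ^4 ≥ 57/(57+53) = 57/110.
Hence ρ ≥ (57/110)^(1/4) ≈ 0.848.

0.848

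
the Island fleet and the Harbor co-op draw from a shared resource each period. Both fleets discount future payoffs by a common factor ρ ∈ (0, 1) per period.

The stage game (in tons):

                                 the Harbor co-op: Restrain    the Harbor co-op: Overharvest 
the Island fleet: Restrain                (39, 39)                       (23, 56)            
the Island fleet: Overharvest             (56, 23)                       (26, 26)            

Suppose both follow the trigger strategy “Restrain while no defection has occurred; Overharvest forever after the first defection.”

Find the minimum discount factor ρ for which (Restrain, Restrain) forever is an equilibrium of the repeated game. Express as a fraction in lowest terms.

17/30

39/(1−ρ) ≥ 56 + 26ρ/(1−ρ)
39 ≥ 56 − 30ρ
ρ ≥ 17/30.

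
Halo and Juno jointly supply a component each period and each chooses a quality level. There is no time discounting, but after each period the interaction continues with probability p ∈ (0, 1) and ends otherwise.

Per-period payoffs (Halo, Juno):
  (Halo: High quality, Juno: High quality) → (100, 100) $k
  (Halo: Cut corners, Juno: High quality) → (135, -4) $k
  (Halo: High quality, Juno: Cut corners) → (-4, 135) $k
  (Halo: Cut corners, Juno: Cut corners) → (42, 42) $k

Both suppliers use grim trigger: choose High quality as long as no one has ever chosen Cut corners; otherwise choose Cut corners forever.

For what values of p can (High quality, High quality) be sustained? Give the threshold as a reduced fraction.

35/93

Expected cooperation value is 100 + p·100 + p²·100 + … = 100/(1−p); deviation gives 135 + p·42/(1−p).
100 ≥ 135(1−p) + 42p ⇒ 93p ≥ 35 ⇒ p ≥ 35/93.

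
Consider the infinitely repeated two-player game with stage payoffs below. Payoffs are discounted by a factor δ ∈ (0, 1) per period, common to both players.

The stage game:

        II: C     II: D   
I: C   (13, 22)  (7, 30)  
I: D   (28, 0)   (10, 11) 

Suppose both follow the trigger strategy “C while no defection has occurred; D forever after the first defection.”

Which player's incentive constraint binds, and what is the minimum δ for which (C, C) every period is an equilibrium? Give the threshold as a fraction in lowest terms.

I's threshold: (28−13)/(28−10) = 5/6.
II's threshold: (30−22)/(30−11) = 8/19.
5/6 > 8/19, so I binds and δ* = 5/6.

I; δ ≥ 5/6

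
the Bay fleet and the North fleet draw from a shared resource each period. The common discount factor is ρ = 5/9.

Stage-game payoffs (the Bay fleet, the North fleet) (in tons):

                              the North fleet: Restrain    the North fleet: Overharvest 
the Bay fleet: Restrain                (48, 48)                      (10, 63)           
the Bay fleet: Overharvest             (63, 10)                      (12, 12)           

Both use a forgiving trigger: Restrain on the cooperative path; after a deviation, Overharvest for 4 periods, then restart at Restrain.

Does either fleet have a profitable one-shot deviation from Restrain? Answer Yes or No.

A one-shot deviation gives 63 now, then 12 for 4 periods, then back to 48.
Gain from deviating: (63−48) today; loss: (48−12) in each of the next 4 periods.
No-deviation condition: (48−12)(ρ+…+ρ^4) ≥ 63−48, i.e. ρ+…+ρ^4 ≥ 5/12.
At ρ = 5/9: ρ+…+ρ^4 = 1.1309 ≥ 0.4167.
So cooperation is sustainable.

No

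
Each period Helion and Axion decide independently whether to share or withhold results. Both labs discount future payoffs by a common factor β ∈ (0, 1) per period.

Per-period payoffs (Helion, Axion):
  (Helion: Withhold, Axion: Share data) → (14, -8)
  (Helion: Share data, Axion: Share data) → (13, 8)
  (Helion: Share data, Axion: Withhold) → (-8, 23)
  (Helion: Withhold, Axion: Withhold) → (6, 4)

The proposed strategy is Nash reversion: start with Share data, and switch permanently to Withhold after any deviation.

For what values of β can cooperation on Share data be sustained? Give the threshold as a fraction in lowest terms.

Helion: cooperation gives 13 each period; deviation gives 14 once then 6 forever.
  13/(1−β) ≥ 14 + 6β/(1−β) ⇒ β ≥ 1/8.
Axion: cooperation gives 8 each period; deviation gives 23 once then 4 forever.
  β ≥ 15/19.
Both must hold, so the binding constraint is Axion's: β ≥ 15/19.

15/19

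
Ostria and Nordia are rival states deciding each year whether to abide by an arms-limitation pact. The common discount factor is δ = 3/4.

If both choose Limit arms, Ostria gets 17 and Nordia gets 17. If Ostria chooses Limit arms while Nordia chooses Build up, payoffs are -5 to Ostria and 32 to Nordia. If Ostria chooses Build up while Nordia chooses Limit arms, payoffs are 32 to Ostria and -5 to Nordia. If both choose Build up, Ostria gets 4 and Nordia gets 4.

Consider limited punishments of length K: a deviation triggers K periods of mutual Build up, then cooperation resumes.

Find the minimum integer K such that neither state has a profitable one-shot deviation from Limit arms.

IC: δ(1−δ^K)/(1−δ) ≥ (32−17)/(17−4) = 15/13.
With δ = 3/4: need 1 − δ^K ≥ 15/13·(1−3/4)/(3/4), i.e. δ^K ≤ 0.6154.
Since (3/4)^1 = 0.7500 and (3/4)^2 = 0.5625, the smallest such K is 2.

2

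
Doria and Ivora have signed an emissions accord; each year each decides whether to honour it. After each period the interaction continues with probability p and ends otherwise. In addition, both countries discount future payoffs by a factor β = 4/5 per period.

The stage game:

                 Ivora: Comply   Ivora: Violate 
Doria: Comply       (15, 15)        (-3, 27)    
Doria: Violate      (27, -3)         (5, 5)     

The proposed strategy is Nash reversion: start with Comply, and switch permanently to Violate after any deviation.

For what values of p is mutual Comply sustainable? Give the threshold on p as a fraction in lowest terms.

Expected continuation weight on next period's payoff is β·p = 4/5·p, which plays the role of the discount factor.
Cooperation requires 4/5·p ≥ (27−15)/(27−5) = 6/11, hence p ≥ 15/22.

15/22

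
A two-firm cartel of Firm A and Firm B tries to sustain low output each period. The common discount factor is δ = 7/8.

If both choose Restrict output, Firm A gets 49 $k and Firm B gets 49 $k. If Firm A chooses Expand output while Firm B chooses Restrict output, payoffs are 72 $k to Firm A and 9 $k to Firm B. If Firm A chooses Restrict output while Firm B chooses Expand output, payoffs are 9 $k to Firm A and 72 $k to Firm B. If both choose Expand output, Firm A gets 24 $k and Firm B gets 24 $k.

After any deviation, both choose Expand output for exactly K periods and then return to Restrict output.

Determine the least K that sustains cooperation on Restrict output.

2

No profitable deviation requires (49−24)(δ+…+δ^K) ≥ 72−49, i.e. δ+…+δ^K ≥ 23/25 ≈ 0.9200.
With δ = 7/8, the partial sums are K=1: 0.8750, K=2: 1.6406.
K = 2 is the first length at which the sum reaches 0.9200.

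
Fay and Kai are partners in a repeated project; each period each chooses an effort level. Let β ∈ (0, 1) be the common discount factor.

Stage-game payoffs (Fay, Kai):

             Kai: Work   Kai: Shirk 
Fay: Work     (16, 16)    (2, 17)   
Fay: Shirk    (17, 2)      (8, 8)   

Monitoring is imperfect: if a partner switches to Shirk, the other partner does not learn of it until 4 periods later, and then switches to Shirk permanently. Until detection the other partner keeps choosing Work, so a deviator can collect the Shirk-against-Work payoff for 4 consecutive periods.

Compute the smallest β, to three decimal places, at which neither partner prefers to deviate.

Deviating for the 4 undetected periods gains 17−16 = 1 per period over cooperation, then loses 16−8 = 8 per period forever once punishment starts.
Gain: 1(1 + β + … + β^3); loss: 8·β^4/(1−β).
No profitable deviation ⇔ 1(1−β^4) ≤ 8·β^4, i.e. β^4 ≥ 1/(1+8) = 1/9.
Hence β ≥ (1/9)^(1/4) ≈ 0.577.

0.577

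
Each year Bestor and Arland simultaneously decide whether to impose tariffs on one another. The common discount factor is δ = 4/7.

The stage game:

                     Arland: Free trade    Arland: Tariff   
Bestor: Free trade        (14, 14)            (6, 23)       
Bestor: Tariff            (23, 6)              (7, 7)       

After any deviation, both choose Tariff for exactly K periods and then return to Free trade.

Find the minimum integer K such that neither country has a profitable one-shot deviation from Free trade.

6

IC: δ(1−δ^K)/(1−δ) ≥ (23−14)/(14−7) = 9/7.
With δ = 4/7: need 1 − δ^K ≥ 9/7·(1−4/7)/(4/7), i.e. δ^K ≤ 0.0357.
Since (4/7)^5 = 0.0609 and (4/7)^6 = 0.0348, the smallest such K is 6.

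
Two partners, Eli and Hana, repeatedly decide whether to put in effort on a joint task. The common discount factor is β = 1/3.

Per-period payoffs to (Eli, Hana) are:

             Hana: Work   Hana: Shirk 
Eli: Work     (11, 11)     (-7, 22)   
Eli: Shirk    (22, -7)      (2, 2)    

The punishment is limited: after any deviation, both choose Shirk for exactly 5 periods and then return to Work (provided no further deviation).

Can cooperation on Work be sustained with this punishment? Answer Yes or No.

A one-shot deviation gives 22 now, then 2 for 5 periods, then back to 11.
Gain from deviating: (22−11) today; loss: (11−2) in each of the next 5 periods.
No-deviation condition: (11−2)(β+…+β^5) ≥ 22−11, i.e. β+…+β^5 ≥ 11/9.
At β = 1/3: β+…+β^5 = 0.4979 < 1.2222.
So cooperation is not sustainable.

No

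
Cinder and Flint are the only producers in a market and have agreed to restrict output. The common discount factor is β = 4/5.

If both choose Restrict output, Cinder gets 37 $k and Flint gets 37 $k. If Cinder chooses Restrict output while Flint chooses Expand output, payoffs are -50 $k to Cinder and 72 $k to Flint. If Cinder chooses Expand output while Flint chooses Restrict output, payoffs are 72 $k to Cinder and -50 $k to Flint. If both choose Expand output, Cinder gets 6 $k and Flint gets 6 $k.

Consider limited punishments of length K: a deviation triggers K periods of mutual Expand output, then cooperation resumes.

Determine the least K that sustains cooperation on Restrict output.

No profitable deviation requires (37−6)(β+…+β^K) ≥ 72−37, i.e. β+…+β^K ≥ 35/31 ≈ 1.1290.
With β = 4/5, the partial sums are K=1: 0.8000, K=2: 1.4400.
K = 2 is the first length at which the sum reaches 1.1290.

2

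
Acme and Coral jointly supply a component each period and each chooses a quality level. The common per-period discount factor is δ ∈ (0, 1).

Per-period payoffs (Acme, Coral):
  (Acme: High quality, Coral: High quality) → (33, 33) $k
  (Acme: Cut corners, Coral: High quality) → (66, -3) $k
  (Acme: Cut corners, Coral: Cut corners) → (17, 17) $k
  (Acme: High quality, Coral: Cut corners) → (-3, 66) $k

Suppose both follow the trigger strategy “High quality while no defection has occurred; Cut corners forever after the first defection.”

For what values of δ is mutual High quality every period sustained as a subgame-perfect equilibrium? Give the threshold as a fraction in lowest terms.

33/49

One-period gain from deviating is 66 − 33 = 33. The loss is 33 − 17 = 16 in every subsequent period, with present value 16·δ/(1−δ).
Deviation is unprofitable when 16·δ/(1−δ) ≥ 33, i.e. δ/(1−δ) ≥ 33/16.
Equivalently δ ≥ 33/(33+16) = 33/49.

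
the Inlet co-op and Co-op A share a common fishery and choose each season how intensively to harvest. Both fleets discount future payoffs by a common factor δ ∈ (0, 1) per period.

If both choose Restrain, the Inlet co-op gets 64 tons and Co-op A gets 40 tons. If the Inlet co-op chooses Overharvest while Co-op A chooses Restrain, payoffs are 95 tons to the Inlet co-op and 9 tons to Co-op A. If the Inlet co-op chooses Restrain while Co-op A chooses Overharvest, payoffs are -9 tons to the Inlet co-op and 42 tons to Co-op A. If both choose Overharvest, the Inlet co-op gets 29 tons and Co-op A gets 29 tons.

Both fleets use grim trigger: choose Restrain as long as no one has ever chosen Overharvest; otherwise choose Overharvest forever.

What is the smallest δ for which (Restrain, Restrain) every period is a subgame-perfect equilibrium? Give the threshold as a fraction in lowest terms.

the Inlet co-op: cooperation gives 64 each period; deviation gives 95 once then 29 forever.
  64/(1−δ) ≥ 95 + 29δ/(1−δ) ⇒ δ ≥ 31/66.
Co-op A: cooperation gives 40 each period; deviation gives 42 once then 29 forever.
  δ ≥ 2/13.
Both must hold, so the binding constraint is the Inlet co-op's: δ ≥ 31/66.

31/66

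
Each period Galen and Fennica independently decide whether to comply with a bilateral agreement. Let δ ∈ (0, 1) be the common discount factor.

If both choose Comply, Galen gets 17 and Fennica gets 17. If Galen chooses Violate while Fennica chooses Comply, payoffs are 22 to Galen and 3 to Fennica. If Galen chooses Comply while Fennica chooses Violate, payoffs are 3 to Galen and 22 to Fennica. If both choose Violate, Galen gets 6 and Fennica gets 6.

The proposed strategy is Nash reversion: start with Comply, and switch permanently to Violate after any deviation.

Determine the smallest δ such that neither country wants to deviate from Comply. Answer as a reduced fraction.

17/(1−δ) ≥ 22 + 6δ/(1−δ)
17 ≥ 22 − 16δ
δ ≥ 5/16.

5/16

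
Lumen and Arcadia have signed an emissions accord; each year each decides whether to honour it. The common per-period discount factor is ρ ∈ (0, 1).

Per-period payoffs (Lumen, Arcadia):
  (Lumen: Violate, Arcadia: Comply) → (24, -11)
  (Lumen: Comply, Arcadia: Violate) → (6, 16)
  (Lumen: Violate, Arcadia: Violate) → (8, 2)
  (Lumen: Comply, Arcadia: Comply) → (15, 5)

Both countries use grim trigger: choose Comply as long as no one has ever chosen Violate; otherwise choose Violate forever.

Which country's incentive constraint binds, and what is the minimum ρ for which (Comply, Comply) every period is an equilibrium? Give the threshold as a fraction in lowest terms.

Lumen: cooperation gives 15 each period; deviation gives 24 once then 8 forever.
  15/(1−ρ) ≥ 24 + 8ρ/(1−ρ) ⇒ ρ ≥ 9/16.
Arcadia: cooperation gives 5 each period; deviation gives 16 once then 2 forever.
  ρ ≥ 11/14.
Both must hold, so the binding constraint is Arcadia's: ρ ≥ 11/14.

Arcadia; ρ ≥ 11/14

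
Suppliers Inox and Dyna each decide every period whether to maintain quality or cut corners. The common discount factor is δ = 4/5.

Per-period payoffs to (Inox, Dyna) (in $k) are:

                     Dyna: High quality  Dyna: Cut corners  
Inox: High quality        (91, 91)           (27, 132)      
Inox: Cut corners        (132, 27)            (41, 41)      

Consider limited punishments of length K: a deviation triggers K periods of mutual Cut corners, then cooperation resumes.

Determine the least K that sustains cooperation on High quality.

Need Σ_{k=1}^{K} δ^k ≥ (132−91)/(91−41) = 0.8200 at δ = 4/5.
At K = 1 the sum is 0.8000 < 0.8200; at K = 2 it is 1.4400 ≥ 0.8200.
So the minimum punishment length is K = 2.

2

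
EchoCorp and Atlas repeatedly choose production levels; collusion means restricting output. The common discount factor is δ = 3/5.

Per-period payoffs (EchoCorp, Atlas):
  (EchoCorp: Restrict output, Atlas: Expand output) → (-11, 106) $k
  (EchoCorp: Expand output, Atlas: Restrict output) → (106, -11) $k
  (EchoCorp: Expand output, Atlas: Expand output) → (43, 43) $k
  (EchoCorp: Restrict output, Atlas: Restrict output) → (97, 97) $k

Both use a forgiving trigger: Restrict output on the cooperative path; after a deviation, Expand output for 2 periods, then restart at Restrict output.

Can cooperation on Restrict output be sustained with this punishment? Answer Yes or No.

A one-shot deviation gives 106 now, then 43 for 2 periods, then back to 97.
Gain from deviating: (106−97) today; loss: (97−43) in each of the next 2 periods.
No-deviation condition: (97−43)(δ+…+δ^2) ≥ 106−97, i.e. δ+…+δ^2 ≥ 1/6.
At δ = 3/5: δ+…+δ^2 = 0.9600 ≥ 0.1667.
So cooperation is sustainable.

Yes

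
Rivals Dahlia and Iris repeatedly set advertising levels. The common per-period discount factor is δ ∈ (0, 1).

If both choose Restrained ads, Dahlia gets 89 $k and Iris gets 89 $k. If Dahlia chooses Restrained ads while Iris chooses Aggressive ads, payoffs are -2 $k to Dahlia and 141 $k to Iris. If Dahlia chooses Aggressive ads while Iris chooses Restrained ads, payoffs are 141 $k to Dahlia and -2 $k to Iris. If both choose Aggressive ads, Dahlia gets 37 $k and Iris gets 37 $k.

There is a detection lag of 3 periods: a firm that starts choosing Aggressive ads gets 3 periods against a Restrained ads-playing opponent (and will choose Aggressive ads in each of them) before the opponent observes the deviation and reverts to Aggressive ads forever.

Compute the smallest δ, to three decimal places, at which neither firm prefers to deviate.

Deviating for the 3 undetected periods gains 141−89 = 52 per period over cooperation, then loses 89−37 = 52 per period forever once punishment starts.
Gain: 52(1 + δ + … + δ^2); loss: 52·δ^3/(1−δ).
No profitable deviation ⇔ 52(1−δ^3) ≤ 52·δ^3, i.e. δ^3 ≥ 52/(52+52) = 1/2.
Hence δ ≥ (1/2)^(1/3) ≈ 0.794.

0.794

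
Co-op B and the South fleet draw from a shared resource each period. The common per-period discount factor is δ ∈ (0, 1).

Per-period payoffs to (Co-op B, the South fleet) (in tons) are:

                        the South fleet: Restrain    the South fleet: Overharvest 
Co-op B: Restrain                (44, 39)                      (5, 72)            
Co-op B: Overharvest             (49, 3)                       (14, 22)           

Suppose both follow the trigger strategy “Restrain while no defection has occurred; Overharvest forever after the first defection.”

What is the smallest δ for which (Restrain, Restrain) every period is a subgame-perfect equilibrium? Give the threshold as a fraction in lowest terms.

33/50

Co-op B: cooperation gives 44 each period; deviation gives 49 once then 14 forever.
  44/(1−δ) ≥ 49 + 14δ/(1−δ) ⇒ δ ≥ 5/35 = 1/7.
the South fleet: cooperation gives 39 each period; deviation gives 72 once then 22 forever.
  δ ≥ 33/50.
Both must hold, so the binding constraint is the South fleet's: δ ≥ 33/50.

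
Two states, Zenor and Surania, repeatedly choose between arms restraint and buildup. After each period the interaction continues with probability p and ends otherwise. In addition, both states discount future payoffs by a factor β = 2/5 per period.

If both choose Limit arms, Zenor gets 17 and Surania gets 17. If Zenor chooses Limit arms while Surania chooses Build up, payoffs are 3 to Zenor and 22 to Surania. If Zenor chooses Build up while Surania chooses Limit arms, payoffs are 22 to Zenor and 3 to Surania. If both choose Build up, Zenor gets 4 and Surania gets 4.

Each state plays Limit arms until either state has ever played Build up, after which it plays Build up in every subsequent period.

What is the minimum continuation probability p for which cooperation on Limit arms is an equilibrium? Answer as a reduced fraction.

With continuation probability p and discount β, the effective per-period discount factor is βp.
Grim-trigger IC: βp ≥ (22−17)/(22−4) = 5/18.
So p ≥ (5/18)/(2/5) = 25/36.

25/36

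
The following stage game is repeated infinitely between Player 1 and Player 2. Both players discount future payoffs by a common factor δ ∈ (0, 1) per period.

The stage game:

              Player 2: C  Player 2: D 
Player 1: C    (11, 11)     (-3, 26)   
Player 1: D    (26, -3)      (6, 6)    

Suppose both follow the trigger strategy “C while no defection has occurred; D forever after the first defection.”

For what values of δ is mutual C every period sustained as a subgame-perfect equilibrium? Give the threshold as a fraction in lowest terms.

3/4

Under grim trigger the critical discount factor is (T−C)/(T−P) with T = 26, C = 11, P = 6.
δ* = (26−11)/(26−6) = 15/20 = 3/4.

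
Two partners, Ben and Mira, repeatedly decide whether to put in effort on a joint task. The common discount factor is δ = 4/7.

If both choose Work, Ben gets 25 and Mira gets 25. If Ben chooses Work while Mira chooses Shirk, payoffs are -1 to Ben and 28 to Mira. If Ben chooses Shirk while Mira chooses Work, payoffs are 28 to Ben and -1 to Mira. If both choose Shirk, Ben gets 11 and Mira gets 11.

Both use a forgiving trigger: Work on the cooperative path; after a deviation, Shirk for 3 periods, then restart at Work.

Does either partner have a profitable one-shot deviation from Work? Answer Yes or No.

Comparing payoff streams over the 4 periods until play realigns: cooperate → 25(1+δ+…+δ^3); deviate → 28 + 11(δ+…+δ^3).
Cooperation is sustained iff (25−11)(δ+…+δ^3) ≥ 28−25.
δ+…+δ^3 = 4/7·(1−(4/7)^3)/(1−4/7) = 1.0845, and (28−25)/(25−11) = 0.2143.
1.0845 ≥ 0.2143, so cooperation is sustainable.

No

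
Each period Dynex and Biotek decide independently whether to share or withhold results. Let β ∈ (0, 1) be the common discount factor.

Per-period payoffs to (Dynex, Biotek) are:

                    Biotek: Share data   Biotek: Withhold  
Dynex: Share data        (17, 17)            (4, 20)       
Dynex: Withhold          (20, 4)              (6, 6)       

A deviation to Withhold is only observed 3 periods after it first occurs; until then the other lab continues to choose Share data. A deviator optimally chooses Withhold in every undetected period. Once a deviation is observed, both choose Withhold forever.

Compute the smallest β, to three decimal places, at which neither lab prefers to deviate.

A deviator earns 20 for 3 periods, then 6 forever; cooperating earns 17 forever. Multiplying the IC by (1−β):
17 ≥ 20(1−β^3) + 6β^3, so 14·β^3 ≥ 3 and β^3 ≥ 3/14.
β ≥ (3/14)^(1/3) ≈ 0.598.

0.598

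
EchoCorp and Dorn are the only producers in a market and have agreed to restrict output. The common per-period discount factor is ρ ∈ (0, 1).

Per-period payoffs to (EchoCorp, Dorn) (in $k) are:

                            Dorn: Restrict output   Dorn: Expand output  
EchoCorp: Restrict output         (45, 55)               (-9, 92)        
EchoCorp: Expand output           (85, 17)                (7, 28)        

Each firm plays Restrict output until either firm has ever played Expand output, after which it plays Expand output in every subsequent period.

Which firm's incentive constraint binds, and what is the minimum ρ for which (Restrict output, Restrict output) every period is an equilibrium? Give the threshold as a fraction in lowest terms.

EchoCorp: cooperation gives 45 each period; deviation gives 85 once then 7 forever.
  45/(1−ρ) ≥ 85 + 7ρ/(1−ρ) ⇒ ρ ≥ 40/78 = 20/39.
Dorn: cooperation gives 55 each period; deviation gives 92 once then 28 forever.
  ρ ≥ 37/64.
Both must hold, so the binding constraint is Dorn's: ρ ≥ 37/64.

Dorn; ρ ≥ 37/64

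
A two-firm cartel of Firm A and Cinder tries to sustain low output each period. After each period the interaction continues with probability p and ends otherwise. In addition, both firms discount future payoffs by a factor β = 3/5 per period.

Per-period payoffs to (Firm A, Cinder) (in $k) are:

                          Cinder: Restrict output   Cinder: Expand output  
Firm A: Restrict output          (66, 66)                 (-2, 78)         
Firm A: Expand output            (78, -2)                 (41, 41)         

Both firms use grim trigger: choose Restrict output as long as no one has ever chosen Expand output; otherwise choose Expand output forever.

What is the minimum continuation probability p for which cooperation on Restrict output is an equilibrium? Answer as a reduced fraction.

Expected continuation weight on next period's payoff is β·p = 3/5·p, which plays the role of the discount factor.
Cooperation requires 3/5·p ≥ (78−66)/(78−41) = 12/37, hence p ≥ 20/37.

20/37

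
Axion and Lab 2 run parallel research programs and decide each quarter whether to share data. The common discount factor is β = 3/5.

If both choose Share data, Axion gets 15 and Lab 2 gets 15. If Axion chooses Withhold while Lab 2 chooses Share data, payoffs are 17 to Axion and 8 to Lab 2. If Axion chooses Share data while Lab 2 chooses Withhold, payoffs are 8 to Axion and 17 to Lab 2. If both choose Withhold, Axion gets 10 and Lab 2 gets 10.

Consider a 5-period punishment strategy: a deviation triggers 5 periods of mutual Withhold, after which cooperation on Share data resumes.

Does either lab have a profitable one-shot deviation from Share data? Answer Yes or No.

No

IC: β+…+β^5 ≥ (17−15)/(15−10) = 2/5.
At β = 3/5: partial sum = 1.3834 ≥ 0.4000. Cooperation sustainable.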